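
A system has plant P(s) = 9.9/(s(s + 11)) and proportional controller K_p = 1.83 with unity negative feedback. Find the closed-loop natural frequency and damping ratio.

The closed-loop denominator is s(s+11) + 1.83·9.9 = s² + 11s + 18.12.
Matching s² + 2ζω_n s + ω_n²: ω_n = √18.12 = 4.256 rad/s and 2ζω_n = 11, so ζ = 11/(2·4.256) = 1.29.

ω_n = 4.26 rad/s, ζ = 1.29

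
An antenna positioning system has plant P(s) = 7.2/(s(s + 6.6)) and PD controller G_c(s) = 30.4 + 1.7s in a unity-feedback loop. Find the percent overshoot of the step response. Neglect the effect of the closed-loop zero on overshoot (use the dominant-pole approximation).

7.47%

Forward path: (30.4 + 1.7s)·7.2/(s(s+6.6)). The closed-loop characteristic equation is s² + (6.6 + 7.2·1.7)s + 7.2·30.4 = 0.
That is s² + 18.84s + 218.9 = 0, so ω_n = 14.79 rad/s and ζ = 18.84/(2·14.79) = 0.6367.
%OS = 100·exp(−πζ/√(1−ζ²)) = 7.47%.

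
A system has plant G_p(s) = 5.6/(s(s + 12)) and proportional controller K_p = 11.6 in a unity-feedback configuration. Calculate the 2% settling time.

Closed-loop characteristic equation: s² + 12s + 64.96 = 0, so ω_n = 8.06 rad/s and ζ = 12/(2·8.06) = 0.7444.
2% settling time T_s ≈ 4/(ζω_n) = 4/6 = 0.667 s.

T_s ≈ 0.667 s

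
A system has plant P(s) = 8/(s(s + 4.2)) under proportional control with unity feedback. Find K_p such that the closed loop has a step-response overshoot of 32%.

From %OS = 100·exp(−πζ/√(1−ζ²)) = 32%, ζ = −ln(0.32)/√(π²+ln²(0.32)) = 0.341.
Characteristic equation s² + 4.2s + 8K_p = 0 gives ζ = 4.2/(2√(8K_p)).
Setting ζ = 0.341: √(8K_p) = 4.2/(2·0.341) = 6.159, so K_p = 37.93/8 = 4.74.

K_p = 4.74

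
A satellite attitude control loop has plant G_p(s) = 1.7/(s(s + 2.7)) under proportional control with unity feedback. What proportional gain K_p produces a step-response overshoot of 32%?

From %OS = 100·exp(−πζ/√(1−ζ²)) = 32%, ζ = −ln(0.32)/√(π²+ln²(0.32)) = 0.341.
Characteristic equation s² + 2.7s + 1.7K_p = 0 gives ζ = 2.7/(2√(1.7K_p)).
Setting ζ = 0.341: √(1.7K_p) = 2.7/(2·0.341) = 3.959, so K_p = 15.68/1.7 = 9.22.

K_p = 9.22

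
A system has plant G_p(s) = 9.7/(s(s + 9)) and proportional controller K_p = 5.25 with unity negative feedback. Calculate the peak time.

T_p = 0.567 s

Closed-loop characteristic equation: s² + 9s + 50.92 = 0, so ω_n = 7.136 rad/s and ζ = 9/(2·7.136) = 0.6306.
Damped frequency ω_d = ω_n√(1−ζ²) = 5.539 rad/s, so peak time T_p = π/ω_d = 0.567 s.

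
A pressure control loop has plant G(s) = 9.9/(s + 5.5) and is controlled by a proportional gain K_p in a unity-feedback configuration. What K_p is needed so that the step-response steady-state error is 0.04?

K_p = 13.3

Steady-state error for a unit step on this type-0 loop is 1/(1 + K_p·G(0)).
G(0) = 1.8. Require 1/(1 + K_p·1.8) = 0.04, so 1 + 1.8·K_p = 25.
K_p = (25 − 1)/1.8 = 13.3.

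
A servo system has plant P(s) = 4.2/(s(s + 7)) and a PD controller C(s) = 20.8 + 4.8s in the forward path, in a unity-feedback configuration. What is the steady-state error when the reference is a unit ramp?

The loop has one pole at the origin (type 1). Velocity error constant K_v = lim_{s→0} s·C(s)P(s) = 20.8·4.2/7 = 12.48.
Steady-state error to a unit ramp: e_ss = 1/K_v = 0.0801.

0.0801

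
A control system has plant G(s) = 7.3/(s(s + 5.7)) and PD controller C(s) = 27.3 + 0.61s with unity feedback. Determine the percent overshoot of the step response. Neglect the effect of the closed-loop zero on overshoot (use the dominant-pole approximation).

29.8%

Forward path: (27.3 + 0.61s)·7.3/(s(s+5.7)). The closed-loop characteristic equation is s² + (5.7 + 7.3·0.61)s + 7.3·27.3 = 0.
That is s² + 10.15s + 199.3 = 0, so ω_n = 14.12 rad/s and ζ = 10.15/(2·14.12) = 0.3596.
%OS = 100·exp(−πζ/√(1−ζ²)) = 29.8%.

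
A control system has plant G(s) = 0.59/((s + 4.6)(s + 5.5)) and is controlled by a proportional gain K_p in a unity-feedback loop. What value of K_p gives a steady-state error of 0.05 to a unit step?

K_p = 815

For a type-0 loop with proportional control, e_ss = 1/(1 + K_p·G(0)).
G(0) = 0.02332. Require 1/(1 + K_p·0.02332) = 0.05, so 1 + 0.02332·K_p = 20.
K_p = (20 − 1)/0.02332 = 815.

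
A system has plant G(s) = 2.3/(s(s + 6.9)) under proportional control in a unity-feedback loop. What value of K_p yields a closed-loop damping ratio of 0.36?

Closed-loop characteristic equation: s² + 6.9s + K_p·2.3 = 0.
So ω_n = √(2.3K_p) and 2ζω_n = 6.9, giving ζ = 6.9/(2√(2.3K_p)).
Setting ζ = 0.36: √(2.3K_p) = 6.9/(2·0.36) = 9.583, so K_p = 91.84/2.3 = 39.9.

K_p = 39.9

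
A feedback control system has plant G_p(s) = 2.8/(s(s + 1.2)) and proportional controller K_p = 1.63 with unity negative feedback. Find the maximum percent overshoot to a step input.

39.9%

The closed-loop denominator s² + 1.2s + 4.564 gives ω_n = √4.564 = 2.136 and ζ = 1.2/(2ω_n) = 0.2809.
%OS = 100·exp(−πζ/√(1−ζ²)) = 100·exp(−π·0.2809/√0.9211) = 39.9%.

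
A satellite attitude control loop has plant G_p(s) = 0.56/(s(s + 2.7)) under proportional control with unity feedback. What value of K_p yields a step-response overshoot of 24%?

K_p = 19

From %OS = 100·exp(−πζ/√(1−ζ²)) = 24%, ζ = −ln(0.24)/√(π²+ln²(0.24)) = 0.4136.
Characteristic equation s² + 2.7s + 0.56K_p = 0 gives ζ = 2.7/(2√(0.56K_p)).
Setting ζ = 0.4136: √(0.56K_p) = 2.7/(2·0.4136) = 3.264, so K_p = 10.65/0.56 = 19.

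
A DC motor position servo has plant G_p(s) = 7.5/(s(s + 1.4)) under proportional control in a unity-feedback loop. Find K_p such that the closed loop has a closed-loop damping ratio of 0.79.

K_p = 0.105

Closed-loop characteristic equation: s² + 1.4s + K_p·7.5 = 0.
So ω_n = √(7.5K_p) and 2ζω_n = 1.4, giving ζ = 1.4/(2√(7.5K_p)).
Setting ζ = 0.79: √(7.5K_p) = 1.4/(2·0.79) = 0.8861, so K_p = 0.7851/7.5 = 0.105.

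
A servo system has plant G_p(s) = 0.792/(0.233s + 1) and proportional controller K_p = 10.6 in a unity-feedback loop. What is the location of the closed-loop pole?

Closed loop: T(s) = K_p·G_p/(1+K_p·G_p) = 8.395/(0.233s + 1 + 8.395), with pole at s = −(1 + 8.395)/0.233 = −40.32.

s = -40.32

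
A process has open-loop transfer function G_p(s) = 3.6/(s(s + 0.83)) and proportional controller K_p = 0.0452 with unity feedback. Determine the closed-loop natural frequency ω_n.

ω_n = 0.403 rad/s

1 + K_p·G_p(s) = 0 gives s² + 0.83s + 0.1627 = 0.
Matching s² + 2ζω_n s + ω_n²: ω_n = √0.1627 = 0.4034 rad/s and 2ζω_n = 0.83, so ζ = 0.83/(2·0.4034) = 1.03.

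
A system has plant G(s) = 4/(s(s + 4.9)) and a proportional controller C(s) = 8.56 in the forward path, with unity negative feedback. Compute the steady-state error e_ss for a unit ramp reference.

The loop has one pole at the origin (type 1). Velocity error constant K_v = lim_{s→0} s·C(s)G(s) = 8.56·4/4.9 = 6.988.
Steady-state error to a unit ramp: e_ss = 1/K_v = 0.143.

0.143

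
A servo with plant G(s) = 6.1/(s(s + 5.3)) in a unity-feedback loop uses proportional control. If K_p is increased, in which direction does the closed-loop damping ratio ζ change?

decrease

ζ = 5.3/(2√(6.1K_p)); increasing K_p raises the denominator, so ζ falls.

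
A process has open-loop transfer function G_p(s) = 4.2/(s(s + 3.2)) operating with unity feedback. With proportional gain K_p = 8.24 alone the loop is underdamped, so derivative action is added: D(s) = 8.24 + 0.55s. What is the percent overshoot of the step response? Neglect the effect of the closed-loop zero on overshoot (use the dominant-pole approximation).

18.9%

Forward path: (8.24 + 0.55s)·4.2/(s(s+3.2)). The closed-loop characteristic equation is s² + (3.2 + 4.2·0.55)s + 4.2·8.24 = 0.
That is s² + 5.51s + 34.61 = 0, so ω_n = 5.883 rad/s and ζ = 5.51/(2·5.883) = 0.4683.
%OS = 100·exp(−πζ/√(1−ζ²)) = 18.9%.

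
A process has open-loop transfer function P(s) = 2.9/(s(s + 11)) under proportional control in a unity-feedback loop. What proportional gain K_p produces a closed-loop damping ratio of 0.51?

Closed-loop characteristic equation: s² + 11s + K_p·2.9 = 0.
So ω_n = √(2.9K_p) and 2ζω_n = 11, giving ζ = 11/(2√(2.9K_p)).
Setting ζ = 0.51: √(2.9K_p) = 11/(2·0.51) = 10.78, so K_p = 116.3/2.9 = 40.1.

K_p = 40.1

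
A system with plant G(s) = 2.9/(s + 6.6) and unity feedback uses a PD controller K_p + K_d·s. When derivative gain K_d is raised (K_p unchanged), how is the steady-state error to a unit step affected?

unchanged

K_d affects only the transient (the s-coefficient); the DC loop gain, and hence e_ss, depends only on K_p.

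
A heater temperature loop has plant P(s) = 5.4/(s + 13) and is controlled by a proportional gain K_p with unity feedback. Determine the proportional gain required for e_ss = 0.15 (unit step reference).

The loop is type 0, so e_ss(step) = 1/(1 + K_pos) with K_pos = K_p·P(0).
P(0) = 0.4154. Require 1/(1 + K_p·0.4154) = 0.15, so 1 + 0.4154·K_p = 6.667.
K_p = (6.667 − 1)/0.4154 = 13.6.

K_p = 13.6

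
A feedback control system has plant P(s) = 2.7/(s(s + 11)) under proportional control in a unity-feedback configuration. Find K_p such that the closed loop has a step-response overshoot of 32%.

From %OS = 100·exp(−πζ/√(1−ζ²)) = 32%, ζ = −ln(0.32)/√(π²+ln²(0.32)) = 0.341.
Characteristic equation s² + 11s + 2.7K_p = 0 gives ζ = 11/(2√(2.7K_p)).
Setting ζ = 0.341: √(2.7K_p) = 11/(2·0.341) = 16.13, so K_p = 260.2/2.7 = 96.4.

K_p = 96.4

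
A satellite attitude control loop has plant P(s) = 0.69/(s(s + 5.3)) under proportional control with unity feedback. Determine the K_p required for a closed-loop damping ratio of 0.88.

Closed-loop characteristic equation: s² + 5.3s + K_p·0.69 = 0.
So ω_n = √(0.69K_p) and 2ζω_n = 5.3, giving ζ = 5.3/(2√(0.69K_p)).
Setting ζ = 0.88: √(0.69K_p) = 5.3/(2·0.88) = 3.011, so K_p = 9.068/0.69 = 13.1.

K_p = 13.1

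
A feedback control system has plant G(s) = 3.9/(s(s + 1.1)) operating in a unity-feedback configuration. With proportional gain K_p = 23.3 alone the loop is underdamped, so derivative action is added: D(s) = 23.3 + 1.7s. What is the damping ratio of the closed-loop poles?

ζ = 0.405

Forward path: (23.3 + 1.7s)·3.9/(s(s+1.1)). The closed-loop characteristic equation is s² + (1.1 + 3.9·1.7)s + 3.9·23.3 = 0.
That is s² + 7.73s + 90.87 = 0, so ω_n = 9.533 rad/s and ζ = 7.73/(2·9.533) = 0.4055.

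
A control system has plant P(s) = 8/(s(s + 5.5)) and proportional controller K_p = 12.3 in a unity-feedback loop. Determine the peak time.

From 1 + K_pP(s) = 0: s² + 5.5s + 98.4 = 0 ⇒ ω_n = 9.92, ζ = 0.2772.
Damped frequency ω_d = ω_n√(1−ζ²) = 9.531 rad/s, so peak time T_p = π/ω_d = 0.33 s.

T_p = 0.33 s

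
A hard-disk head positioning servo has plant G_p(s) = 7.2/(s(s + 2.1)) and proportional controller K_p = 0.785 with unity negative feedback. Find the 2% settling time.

From 1 + K_pG_p(s) = 0: s² + 2.1s + 5.652 = 0 ⇒ ω_n = 2.377, ζ = 0.4417.
2% settling time T_s ≈ 4/(ζω_n) = 4/1.05 = 3.81 s.

T_s ≈ 3.81 s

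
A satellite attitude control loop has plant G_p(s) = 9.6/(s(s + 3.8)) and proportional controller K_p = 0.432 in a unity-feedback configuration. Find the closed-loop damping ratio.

ζ = 0.933

The closed-loop denominator is s(s+3.8) + 0.432·9.6 = s² + 3.8s + 4.147.
Matching s² + 2ζω_n s + ω_n²: ω_n = √4.147 = 2.036 rad/s and 2ζω_n = 3.8, so ζ = 3.8/(2·2.036) = 0.933.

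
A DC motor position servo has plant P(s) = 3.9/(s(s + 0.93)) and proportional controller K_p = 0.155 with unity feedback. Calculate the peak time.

T_p = 5.04 s

Closed-loop characteristic equation: s² + 0.93s + 0.6045 = 0, so ω_n = 0.7775 rad/s and ζ = 0.93/(2·0.7775) = 0.5981.
Damped frequency ω_d = ω_n√(1−ζ²) = 0.6231 rad/s, so peak time T_p = π/ω_d = 5.04 s.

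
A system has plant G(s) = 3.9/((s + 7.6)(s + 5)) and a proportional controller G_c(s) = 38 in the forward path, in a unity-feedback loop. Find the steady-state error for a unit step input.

The loop is type 0. Static position error constant K_pos = G_c(0)·G(0) = 38·0.1026 = 3.9.
Steady-state error to a unit step: e_ss = 1/(1+K_pos) = 1/4.9 = 0.204.

0.204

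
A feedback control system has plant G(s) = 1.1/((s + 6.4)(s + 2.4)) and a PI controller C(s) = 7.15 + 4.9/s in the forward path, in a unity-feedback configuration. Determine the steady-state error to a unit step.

0

The open loop C(s)G(s) has a pole at the origin (type 1), so the static position error constant is infinite and e_ss = 1/(1+∞) = 0.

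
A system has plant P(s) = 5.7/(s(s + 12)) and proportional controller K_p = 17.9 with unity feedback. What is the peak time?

T_p = 0.387 s

From 1 + K_pP(s) = 0: s² + 12s + 102 = 0 ⇒ ω_n = 10.1, ζ = 0.594.
Damped frequency ω_d = ω_n√(1−ζ²) = 8.126 rad/s, so peak time T_p = π/ω_d = 0.387 s.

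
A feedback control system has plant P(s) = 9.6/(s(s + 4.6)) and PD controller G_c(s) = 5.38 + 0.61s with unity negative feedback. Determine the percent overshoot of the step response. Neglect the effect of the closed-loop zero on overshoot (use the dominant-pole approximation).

3.58%

Forward path: (5.38 + 0.61s)·9.6/(s(s+4.6)). The closed-loop characteristic equation is s² + (4.6 + 9.6·0.61)s + 9.6·5.38 = 0.
That is s² + 10.46s + 51.65 = 0, so ω_n = 7.187 rad/s and ζ = 10.46/(2·7.187) = 0.7275.
%OS = 100·exp(−πζ/√(1−ζ²)) = 3.58%.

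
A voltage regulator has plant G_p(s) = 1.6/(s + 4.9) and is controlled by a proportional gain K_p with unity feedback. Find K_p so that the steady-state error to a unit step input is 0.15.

Steady-state error for a unit step on this type-0 loop is 1/(1 + K_p·G_p(0)).
G_p(0) = 0.3265. Require 1/(1 + K_p·0.3265) = 0.15, so 1 + 0.3265·K_p = 6.667.
K_p = (6.667 − 1)/0.3265 = 17.4.

K_p = 17.4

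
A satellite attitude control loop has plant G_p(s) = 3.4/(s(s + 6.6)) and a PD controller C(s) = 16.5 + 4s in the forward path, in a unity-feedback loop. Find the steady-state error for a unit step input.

The open loop C(s)G_p(s) has a pole at the origin (type 1), so the static position error constant is infinite and e_ss = 1/(1+∞) = 0.

0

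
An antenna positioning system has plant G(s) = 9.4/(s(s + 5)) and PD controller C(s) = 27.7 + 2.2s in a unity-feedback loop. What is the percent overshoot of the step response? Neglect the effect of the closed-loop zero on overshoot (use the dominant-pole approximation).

1.61%

Forward path: (27.7 + 2.2s)·9.4/(s(s+5)). The closed-loop characteristic equation is s² + (5 + 9.4·2.2)s + 9.4·27.7 = 0.
That is s² + 25.68s + 260.4 = 0, so ω_n = 16.14 rad/s and ζ = 25.68/(2·16.14) = 0.7957.
%OS = 100·exp(−πζ/√(1−ζ²)) = 1.61%.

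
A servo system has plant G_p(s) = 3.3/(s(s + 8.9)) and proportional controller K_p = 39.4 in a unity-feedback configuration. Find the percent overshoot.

From 1 + K_pG_p(s) = 0: s² + 8.9s + 130 = 0 ⇒ ω_n = 11.4, ζ = 0.3903.
%OS = 100·exp(−πζ/√(1−ζ²)) = 100·exp(−π·0.3903/√0.8477) = 26.4%.

26.4%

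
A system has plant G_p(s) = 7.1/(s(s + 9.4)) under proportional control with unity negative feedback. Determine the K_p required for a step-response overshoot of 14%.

From %OS = 100·exp(−πζ/√(1−ζ²)) = 14%, ζ = −ln(0.14)/√(π²+ln²(0.14)) = 0.5305.
Characteristic equation s² + 9.4s + 7.1K_p = 0 gives ζ = 9.4/(2√(7.1K_p)).
Setting ζ = 0.5305: √(7.1K_p) = 9.4/(2·0.5305) = 8.859, so K_p = 78.49/7.1 = 11.1.

K_p = 11.1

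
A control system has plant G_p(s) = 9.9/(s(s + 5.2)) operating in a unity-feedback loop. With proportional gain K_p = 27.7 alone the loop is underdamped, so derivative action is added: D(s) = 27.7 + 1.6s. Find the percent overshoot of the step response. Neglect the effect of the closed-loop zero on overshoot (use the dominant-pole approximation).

Forward path: (27.7 + 1.6s)·9.9/(s(s+5.2)). The closed-loop characteristic equation is s² + (5.2 + 9.9·1.6)s + 9.9·27.7 = 0.
That is s² + 21.04s + 274.2 = 0, so ω_n = 16.56 rad/s and ζ = 21.04/(2·16.56) = 0.6353.
%OS = 100·exp(−πζ/√(1−ζ²)) = 7.55%.

7.55%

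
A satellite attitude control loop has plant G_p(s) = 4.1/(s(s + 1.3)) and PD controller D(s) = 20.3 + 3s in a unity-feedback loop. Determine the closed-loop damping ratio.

ζ = 0.745

Forward path: (20.3 + 3s)·4.1/(s(s+1.3)). The closed-loop characteristic equation is s² + (1.3 + 4.1·3)s + 4.1·20.3 = 0.
That is s² + 13.6s + 83.23 = 0, so ω_n = 9.123 rad/s and ζ = 13.6/(2·9.123) = 0.7454.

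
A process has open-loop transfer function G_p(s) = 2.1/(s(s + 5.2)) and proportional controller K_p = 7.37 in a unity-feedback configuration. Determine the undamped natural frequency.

ω_n = 3.93 rad/s

With unity feedback the closed-loop characteristic equation is s² + 5.2s + 7.37·2.1 = s² + 5.2s + 15.48 = 0.
So ω_n² = 15.48 ⇒ ω_n = 3.934 rad/s, and ζ = 5.2/(2ω_n) = 0.661.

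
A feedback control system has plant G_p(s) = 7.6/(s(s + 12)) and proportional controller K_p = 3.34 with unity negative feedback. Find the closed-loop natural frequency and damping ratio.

ω_n = 5.04 rad/s, ζ = 1.19

The closed-loop denominator is s(s+12) + 3.34·7.6 = s² + 12s + 25.38.
So ω_n² = 25.38 ⇒ ω_n = 5.038 rad/s, and ζ = 12/(2ω_n) = 1.19.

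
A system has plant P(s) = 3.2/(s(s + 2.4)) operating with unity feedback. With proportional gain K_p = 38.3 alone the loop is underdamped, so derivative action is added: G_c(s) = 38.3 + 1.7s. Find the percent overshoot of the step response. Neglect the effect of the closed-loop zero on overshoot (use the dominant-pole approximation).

Forward path: (38.3 + 1.7s)·3.2/(s(s+2.4)). The closed-loop characteristic equation is s² + (2.4 + 3.2·1.7)s + 3.2·38.3 = 0.
That is s² + 7.84s + 122.6 = 0, so ω_n = 11.07 rad/s and ζ = 7.84/(2·11.07) = 0.3541.
%OS = 100·exp(−πζ/√(1−ζ²)) = 30.4%.

30.4%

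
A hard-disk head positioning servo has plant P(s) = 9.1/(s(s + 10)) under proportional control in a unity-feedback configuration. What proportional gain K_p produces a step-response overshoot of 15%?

From %OS = 100·exp(−πζ/√(1−ζ²)) = 15%, ζ = −ln(0.15)/√(π²+ln²(0.15)) = 0.5169.
Characteristic equation s² + 10s + 9.1K_p = 0 gives ζ = 10/(2√(9.1K_p)).
Setting ζ = 0.5169: √(9.1K_p) = 10/(2·0.5169) = 9.672, so K_p = 93.56/9.1 = 10.3.

K_p = 10.3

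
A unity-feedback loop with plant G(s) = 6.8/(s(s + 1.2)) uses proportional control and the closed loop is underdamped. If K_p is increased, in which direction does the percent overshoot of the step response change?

increase

Characteristic equation s² + 1.2s + K_p·6.8 = 0: raising K_p raises ω_n while 2ζω_n = 1.2 is fixed, so ζ falls and overshoot grows.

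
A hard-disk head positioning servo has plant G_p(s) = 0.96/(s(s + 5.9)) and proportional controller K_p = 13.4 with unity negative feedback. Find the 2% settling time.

From 1 + K_pG_p(s) = 0: s² + 5.9s + 12.86 = 0 ⇒ ω_n = 3.587, ζ = 0.8225.
2% settling time T_s ≈ 4/(ζω_n) = 4/2.95 = 1.36 s.

T_s ≈ 1.36 s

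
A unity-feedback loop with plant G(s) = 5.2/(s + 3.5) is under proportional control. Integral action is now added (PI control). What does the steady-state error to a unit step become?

Adding integral action puts a pole at s = 0 in the forward path, raising the system type to 1; a type-1 loop has zero steady-state error to a step.

0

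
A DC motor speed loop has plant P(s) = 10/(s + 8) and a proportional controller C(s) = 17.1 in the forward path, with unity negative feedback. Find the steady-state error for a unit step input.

The loop is type 0. Static position error constant K_pos = C(0)·P(0) = 17.1·1.25 = 21.38.
Steady-state error to a unit step: e_ss = 1/(1+K_pos) = 1/22.38 = 0.0447.

0.0447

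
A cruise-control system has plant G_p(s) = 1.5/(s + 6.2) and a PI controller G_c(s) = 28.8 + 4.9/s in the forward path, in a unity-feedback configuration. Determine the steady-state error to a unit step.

The open loop G_c(s)G_p(s) has a pole at the origin (type 1), so the static position error constant is infinite and e_ss = 1/(1+∞) = 0.

0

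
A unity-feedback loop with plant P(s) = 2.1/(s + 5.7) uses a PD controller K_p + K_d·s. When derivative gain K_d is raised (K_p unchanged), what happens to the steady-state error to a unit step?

K_d affects only the transient (the s-coefficient); the DC loop gain, and hence e_ss, depends only on K_p.

unchanged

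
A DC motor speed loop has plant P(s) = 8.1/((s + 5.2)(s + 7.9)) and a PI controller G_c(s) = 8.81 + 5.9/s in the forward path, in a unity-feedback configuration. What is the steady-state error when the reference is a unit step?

0

The open loop G_c(s)P(s) has a pole at the origin (type 1), so the static position error constant is infinite and e_ss = 1/(1+∞) = 0.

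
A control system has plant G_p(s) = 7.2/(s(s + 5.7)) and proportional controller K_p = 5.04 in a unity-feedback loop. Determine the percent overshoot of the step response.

From 1 + K_pG_p(s) = 0: s² + 5.7s + 36.29 = 0 ⇒ ω_n = 6.024, ζ = 0.4731.
%OS = 100·exp(−πζ/√(1−ζ²)) = 100·exp(−π·0.4731/√0.7762) = 18.5%.

18.5%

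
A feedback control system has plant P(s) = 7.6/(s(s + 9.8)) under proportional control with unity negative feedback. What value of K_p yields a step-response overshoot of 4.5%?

From %OS = 100·exp(−πζ/√(1−ζ²)) = 4.5%, ζ = −ln(0.045)/√(π²+ln²(0.045)) = 0.7025.
Characteristic equation s² + 9.8s + 7.6K_p = 0 gives ζ = 9.8/(2√(7.6K_p)).
Setting ζ = 0.7025: √(7.6K_p) = 9.8/(2·0.7025) = 6.975, so K_p = 48.65/7.6 = 6.4.

K_p = 6.4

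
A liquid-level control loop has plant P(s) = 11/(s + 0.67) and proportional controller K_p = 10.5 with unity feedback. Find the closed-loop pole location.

Closed-loop transfer function: T(s) = K_p·P(s)/(1 + K_p·P(s)) = 115.5/(s + 0.67 + 115.5) = 115.5/(s + 116.2).
The closed-loop pole is at s = −116.2.

s = -116.2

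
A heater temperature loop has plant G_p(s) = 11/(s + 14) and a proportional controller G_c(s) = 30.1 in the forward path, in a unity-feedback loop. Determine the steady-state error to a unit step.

The loop is type 0. Static position error constant K_pos = G_c(0)·G_p(0) = 30.1·0.7857 = 23.65.
Steady-state error to a unit step: e_ss = 1/(1+K_pos) = 1/24.65 = 0.0406.

0.0406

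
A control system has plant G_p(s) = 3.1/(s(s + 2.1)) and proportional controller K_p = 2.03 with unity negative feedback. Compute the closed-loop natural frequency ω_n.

ω_n = 2.51 rad/s

The closed-loop denominator is s(s+2.1) + 2.03·3.1 = s² + 2.1s + 6.293.
So ω_n² = 6.293 ⇒ ω_n = 2.509 rad/s, and ζ = 2.1/(2ω_n) = 0.419.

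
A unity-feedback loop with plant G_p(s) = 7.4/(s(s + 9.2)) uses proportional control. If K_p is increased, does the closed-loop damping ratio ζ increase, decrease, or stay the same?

decrease

ζ = 9.2/(2√(7.4K_p)); increasing K_p raises the denominator, so ζ falls.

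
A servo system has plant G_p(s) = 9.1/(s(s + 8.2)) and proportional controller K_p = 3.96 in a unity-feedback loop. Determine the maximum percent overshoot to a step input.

From 1 + K_pG_p(s) = 0: s² + 8.2s + 36.04 = 0 ⇒ ω_n = 6.003, ζ = 0.683.
%OS = 100·exp(−πζ/√(1−ζ²)) = 100·exp(−π·0.683/√0.5335) = 5.3%.

5.3%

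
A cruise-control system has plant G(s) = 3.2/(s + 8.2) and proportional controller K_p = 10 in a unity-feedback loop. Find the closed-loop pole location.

s = -40.2

Closed-loop transfer function: T(s) = K_p·G(s)/(1 + K_p·G(s)) = 32/(s + 8.2 + 32) = 32/(s + 40.2).
The closed-loop pole is at s = −40.2.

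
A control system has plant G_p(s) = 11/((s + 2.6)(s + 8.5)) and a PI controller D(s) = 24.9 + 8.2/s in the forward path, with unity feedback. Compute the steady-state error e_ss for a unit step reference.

The open loop D(s)G_p(s) has a pole at the origin (type 1), so the static position error constant is infinite and e_ss = 1/(1+∞) = 0.

0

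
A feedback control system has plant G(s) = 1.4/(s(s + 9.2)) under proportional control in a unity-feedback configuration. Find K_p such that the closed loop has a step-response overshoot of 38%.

From %OS = 100·exp(−πζ/√(1−ζ²)) = 38%, ζ = −ln(0.38)/√(π²+ln²(0.38)) = 0.2943.
Characteristic equation s² + 9.2s + 1.4K_p = 0 gives ζ = 9.2/(2√(1.4K_p)).
Setting ζ = 0.2943: √(1.4K_p) = 9.2/(2·0.2943) = 15.63, so K_p = 244.2/1.4 = 174.

K_p = 174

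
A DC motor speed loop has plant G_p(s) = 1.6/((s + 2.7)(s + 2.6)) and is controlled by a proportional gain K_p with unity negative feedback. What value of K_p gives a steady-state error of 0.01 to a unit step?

K_p = 434

Steady-state error for a unit step on this type-0 loop is 1/(1 + K_p·G_p(0)).
G_p(0) = 0.2279. Require 1/(1 + K_p·0.2279) = 0.01, so 1 + 0.2279·K_p = 100.
K_p = (100 − 1)/0.2279 = 434.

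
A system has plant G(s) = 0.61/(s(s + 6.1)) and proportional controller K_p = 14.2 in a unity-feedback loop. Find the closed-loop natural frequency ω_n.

The closed-loop denominator is s(s+6.1) + 14.2·0.61 = s² + 6.1s + 8.662.
So ω_n² = 8.662 ⇒ ω_n = 2.943 rad/s, and ζ = 6.1/(2ω_n) = 1.04.

ω_n = 2.94 rad/s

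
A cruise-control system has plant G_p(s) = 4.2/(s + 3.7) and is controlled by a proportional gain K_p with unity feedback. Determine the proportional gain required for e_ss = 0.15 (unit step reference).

Steady-state error for a unit step on this type-0 loop is 1/(1 + K_p·G_p(0)).
G_p(0) = 1.135. Require 1/(1 + K_p·1.135) = 0.15, so 1 + 1.135·K_p = 6.667.
K_p = (6.667 − 1)/1.135 = 4.99.

K_p = 4.99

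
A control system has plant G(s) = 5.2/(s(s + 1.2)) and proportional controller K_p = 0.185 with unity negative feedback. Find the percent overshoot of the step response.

8.81%

From 1 + K_pG(s) = 0: s² + 1.2s + 0.962 = 0 ⇒ ω_n = 0.9808, ζ = 0.6117.
%OS = 100·exp(−πζ/√(1−ζ²)) = 100·exp(−π·0.6117/√0.6258) = 8.81%.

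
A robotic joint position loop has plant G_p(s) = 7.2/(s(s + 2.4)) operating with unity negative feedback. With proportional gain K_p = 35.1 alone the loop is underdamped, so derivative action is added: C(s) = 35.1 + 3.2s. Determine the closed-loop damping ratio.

ζ = 0.8

Forward path: (35.1 + 3.2s)·7.2/(s(s+2.4)). The closed-loop characteristic equation is s² + (2.4 + 7.2·3.2)s + 7.2·35.1 = 0.
That is s² + 25.44s + 252.7 = 0, so ω_n = 15.9 rad/s and ζ = 25.44/(2·15.9) = 0.8001.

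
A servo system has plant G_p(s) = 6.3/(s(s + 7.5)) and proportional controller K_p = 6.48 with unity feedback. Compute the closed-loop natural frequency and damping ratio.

The closed-loop denominator is s(s+7.5) + 6.48·6.3 = s² + 7.5s + 40.82.
Matching s² + 2ζω_n s + ω_n²: ω_n = √40.82 = 6.389 rad/s and 2ζω_n = 7.5, so ζ = 7.5/(2·6.389) = 0.587.

ω_n = 6.39 rad/s, ζ = 0.587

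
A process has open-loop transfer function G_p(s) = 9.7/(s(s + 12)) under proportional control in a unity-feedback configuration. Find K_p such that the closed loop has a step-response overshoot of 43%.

K_p = 55.1

From %OS = 100·exp(−πζ/√(1−ζ²)) = 43%, ζ = −ln(0.43)/√(π²+ln²(0.43)) = 0.2594.
Characteristic equation s² + 12s + 9.7K_p = 0 gives ζ = 12/(2√(9.7K_p)).
Setting ζ = 0.2594: √(9.7K_p) = 12/(2·0.2594) = 23.13, so K_p = 534.8/9.7 = 55.1.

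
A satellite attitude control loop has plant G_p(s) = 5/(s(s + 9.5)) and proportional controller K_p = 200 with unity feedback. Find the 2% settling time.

Closed-loop characteristic equation: s² + 9.5s + 1000 = 0, so ω_n = 31.62 rad/s and ζ = 9.5/(2·31.62) = 0.1502.
2% settling time T_s ≈ 4/(ζω_n) = 4/4.75 = 0.842 s.

T_s ≈ 0.842 s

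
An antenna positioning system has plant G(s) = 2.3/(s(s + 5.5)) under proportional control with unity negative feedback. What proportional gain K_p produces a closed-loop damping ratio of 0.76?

K_p = 5.69

Closed-loop characteristic equation: s² + 5.5s + K_p·2.3 = 0.
So ω_n = √(2.3K_p) and 2ζω_n = 5.5, giving ζ = 5.5/(2√(2.3K_p)).
Setting ζ = 0.76: √(2.3K_p) = 5.5/(2·0.76) = 3.618, so K_p = 13.09/2.3 = 5.69.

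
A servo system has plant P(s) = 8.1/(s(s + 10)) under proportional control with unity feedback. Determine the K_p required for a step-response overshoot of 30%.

K_p = 24.1

From %OS = 100·exp(−πζ/√(1−ζ²)) = 30%, ζ = −ln(0.3)/√(π²+ln²(0.3)) = 0.3579.
Characteristic equation s² + 10s + 8.1K_p = 0 gives ζ = 10/(2√(8.1K_p)).
Setting ζ = 0.3579: √(8.1K_p) = 10/(2·0.3579) = 13.97, so K_p = 195.2/8.1 = 24.1.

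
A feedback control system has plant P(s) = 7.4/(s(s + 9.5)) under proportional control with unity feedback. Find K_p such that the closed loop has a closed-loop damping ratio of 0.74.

Closed-loop characteristic equation: s² + 9.5s + K_p·7.4 = 0.
So ω_n = √(7.4K_p) and 2ζω_n = 9.5, giving ζ = 9.5/(2√(7.4K_p)).
Setting ζ = 0.74: √(7.4K_p) = 9.5/(2·0.74) = 6.419, so K_p = 41.2/7.4 = 5.57.

K_p = 5.57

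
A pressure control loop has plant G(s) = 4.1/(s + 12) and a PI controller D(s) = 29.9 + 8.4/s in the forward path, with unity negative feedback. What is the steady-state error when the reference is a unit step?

0

The open loop D(s)G(s) has a pole at the origin (type 1), so the static position error constant is infinite and e_ss = 1/(1+∞) = 0.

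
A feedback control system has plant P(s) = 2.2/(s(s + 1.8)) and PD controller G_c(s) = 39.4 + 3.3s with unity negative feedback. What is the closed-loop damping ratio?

Forward path: (39.4 + 3.3s)·2.2/(s(s+1.8)). The closed-loop characteristic equation is s² + (1.8 + 2.2·3.3)s + 2.2·39.4 = 0.
That is s² + 9.06s + 86.68 = 0, so ω_n = 9.31 rad/s and ζ = 9.06/(2·9.31) = 0.4866.

ζ = 0.487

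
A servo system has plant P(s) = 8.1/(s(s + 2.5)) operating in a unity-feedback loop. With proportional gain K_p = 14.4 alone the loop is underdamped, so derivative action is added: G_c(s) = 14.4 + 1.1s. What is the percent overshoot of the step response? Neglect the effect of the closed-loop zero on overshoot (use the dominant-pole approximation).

Forward path: (14.4 + 1.1s)·8.1/(s(s+2.5)). The closed-loop characteristic equation is s² + (2.5 + 8.1·1.1)s + 8.1·14.4 = 0.
That is s² + 11.41s + 116.6 = 0, so ω_n = 10.8 rad/s and ζ = 11.41/(2·10.8) = 0.5282.
%OS = 100·exp(−πζ/√(1−ζ²)) = 14.2%.

14.2%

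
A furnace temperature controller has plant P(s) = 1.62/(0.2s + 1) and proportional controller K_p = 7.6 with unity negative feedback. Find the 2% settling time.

T_s ≈ 0.0601 s

Closed loop: T(s) = K_p·P/(1+K_p·P) = 12.31/(0.2s + 1 + 12.31), with pole at s = −(1 + 12.31)/0.2 = −66.56.
τ = 1/66.56 = 0.01502 s, so 2% settling time ≈ 4τ = 0.0601 s.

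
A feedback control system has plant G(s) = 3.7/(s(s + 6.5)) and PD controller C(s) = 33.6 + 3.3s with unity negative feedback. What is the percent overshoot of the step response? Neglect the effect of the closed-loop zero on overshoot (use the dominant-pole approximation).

Forward path: (33.6 + 3.3s)·3.7/(s(s+6.5)). The closed-loop characteristic equation is s² + (6.5 + 3.7·3.3)s + 3.7·33.6 = 0.
That is s² + 18.71s + 124.3 = 0, so ω_n = 11.15 rad/s and ζ = 18.71/(2·11.15) = 0.839.
%OS = 100·exp(−πζ/√(1−ζ²)) = 0.787%.

0.787%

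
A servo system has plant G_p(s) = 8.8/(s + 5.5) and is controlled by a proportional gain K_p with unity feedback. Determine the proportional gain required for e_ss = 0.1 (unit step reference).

K_p = 5.62

For a type-0 loop with proportional control, e_ss = 1/(1 + K_p·G_p(0)).
G_p(0) = 1.6. Require 1/(1 + K_p·1.6) = 0.1, so 1 + 1.6·K_p = 10.
K_p = (10 − 1)/1.6 = 5.62.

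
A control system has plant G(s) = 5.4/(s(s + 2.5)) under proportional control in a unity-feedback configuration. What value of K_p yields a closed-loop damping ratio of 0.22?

K_p = 5.98

Closed-loop characteristic equation: s² + 2.5s + K_p·5.4 = 0.
So ω_n = √(5.4K_p) and 2ζω_n = 2.5, giving ζ = 2.5/(2√(5.4K_p)).
Setting ζ = 0.22: √(5.4K_p) = 2.5/(2·0.22) = 5.682, so K_p = 32.28/5.4 = 5.98.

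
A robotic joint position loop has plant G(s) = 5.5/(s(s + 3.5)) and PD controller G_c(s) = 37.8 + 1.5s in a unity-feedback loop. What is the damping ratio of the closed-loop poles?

ζ = 0.407

Forward path: (37.8 + 1.5s)·5.5/(s(s+3.5)). The closed-loop characteristic equation is s² + (3.5 + 5.5·1.5)s + 5.5·37.8 = 0.
That is s² + 11.75s + 207.9 = 0, so ω_n = 14.42 rad/s and ζ = 11.75/(2·14.42) = 0.4075.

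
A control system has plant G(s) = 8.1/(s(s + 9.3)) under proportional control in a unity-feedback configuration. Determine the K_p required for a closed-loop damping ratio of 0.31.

K_p = 27.8

Closed-loop characteristic equation: s² + 9.3s + K_p·8.1 = 0.
So ω_n = √(8.1K_p) and 2ζω_n = 9.3, giving ζ = 9.3/(2√(8.1K_p)).
Setting ζ = 0.31: √(8.1K_p) = 9.3/(2·0.31) = 15, so K_p = 225/8.1 = 27.8.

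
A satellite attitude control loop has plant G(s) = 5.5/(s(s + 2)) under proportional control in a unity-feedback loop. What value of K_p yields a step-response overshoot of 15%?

From %OS = 100·exp(−πζ/√(1−ζ²)) = 15%, ζ = −ln(0.15)/√(π²+ln²(0.15)) = 0.5169.
Characteristic equation s² + 2s + 5.5K_p = 0 gives ζ = 2/(2√(5.5K_p)).
Setting ζ = 0.5169: √(5.5K_p) = 2/(2·0.5169) = 1.934, so K_p = 3.742/5.5 = 0.68.

K_p = 0.68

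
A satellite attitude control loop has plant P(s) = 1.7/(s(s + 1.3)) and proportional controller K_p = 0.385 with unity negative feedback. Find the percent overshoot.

1.44%

Closed-loop characteristic equation: s² + 1.3s + 0.6545 = 0, so ω_n = 0.809 rad/s and ζ = 1.3/(2·0.809) = 0.8034.
%OS = 100·exp(−πζ/√(1−ζ²)) = 100·exp(−π·0.8034/√0.3545) = 1.44%.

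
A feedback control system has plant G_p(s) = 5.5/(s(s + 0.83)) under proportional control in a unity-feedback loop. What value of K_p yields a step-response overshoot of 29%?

From %OS = 100·exp(−πζ/√(1−ζ²)) = 29%, ζ = −ln(0.29)/√(π²+ln²(0.29)) = 0.3666.
Characteristic equation s² + 0.83s + 5.5K_p = 0 gives ζ = 0.83/(2√(5.5K_p)).
Setting ζ = 0.3666: √(5.5K_p) = 0.83/(2·0.3666) = 1.132, so K_p = 1.282/5.5 = 0.233.

K_p = 0.233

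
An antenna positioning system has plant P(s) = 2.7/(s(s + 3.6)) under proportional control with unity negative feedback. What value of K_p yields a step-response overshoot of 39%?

K_p = 14.6

From %OS = 100·exp(−πζ/√(1−ζ²)) = 39%, ζ = −ln(0.39)/√(π²+ln²(0.39)) = 0.2871.
Characteristic equation s² + 3.6s + 2.7K_p = 0 gives ζ = 3.6/(2√(2.7K_p)).
Setting ζ = 0.2871: √(2.7K_p) = 3.6/(2·0.2871) = 6.269, so K_p = 39.31/2.7 = 14.6.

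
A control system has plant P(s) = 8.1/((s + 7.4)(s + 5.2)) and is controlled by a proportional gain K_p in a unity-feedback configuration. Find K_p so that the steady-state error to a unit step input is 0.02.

K_p = 233

Steady-state error for a unit step on this type-0 loop is 1/(1 + K_p·P(0)).
P(0) = 0.2105. Require 1/(1 + K_p·0.2105) = 0.02, so 1 + 0.2105·K_p = 50.
K_p = (50 − 1)/0.2105 = 233.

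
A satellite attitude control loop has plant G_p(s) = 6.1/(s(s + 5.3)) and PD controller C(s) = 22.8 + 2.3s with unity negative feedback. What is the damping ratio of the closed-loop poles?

Forward path: (22.8 + 2.3s)·6.1/(s(s+5.3)). The closed-loop characteristic equation is s² + (5.3 + 6.1·2.3)s + 6.1·22.8 = 0.
That is s² + 19.33s + 139.1 = 0, so ω_n = 11.79 rad/s and ζ = 19.33/(2·11.79) = 0.8195.

ζ = 0.82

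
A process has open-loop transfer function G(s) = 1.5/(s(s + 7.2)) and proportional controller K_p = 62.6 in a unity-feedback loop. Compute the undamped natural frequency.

With unity feedback the closed-loop characteristic equation is s² + 7.2s + 62.6·1.5 = s² + 7.2s + 93.9 = 0.
Matching s² + 2ζω_n s + ω_n²: ω_n = √93.9 = 9.69 rad/s and 2ζω_n = 7.2, so ζ = 7.2/(2·9.69) = 0.372.

ω_n = 9.69 rad/s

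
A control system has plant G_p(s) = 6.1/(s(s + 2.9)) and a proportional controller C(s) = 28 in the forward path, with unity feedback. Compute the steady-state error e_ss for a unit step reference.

0

The open loop C(s)G_p(s) has a pole at the origin (type 1), so the static position error constant is infinite and e_ss = 1/(1+∞) = 0.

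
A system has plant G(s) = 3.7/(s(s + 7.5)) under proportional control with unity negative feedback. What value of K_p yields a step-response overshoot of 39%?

K_p = 46.1

From %OS = 100·exp(−πζ/√(1−ζ²)) = 39%, ζ = −ln(0.39)/√(π²+ln²(0.39)) = 0.2871.
Characteristic equation s² + 7.5s + 3.7K_p = 0 gives ζ = 7.5/(2√(3.7K_p)).
Setting ζ = 0.2871: √(3.7K_p) = 7.5/(2·0.2871) = 13.06, so K_p = 170.6/3.7 = 46.1.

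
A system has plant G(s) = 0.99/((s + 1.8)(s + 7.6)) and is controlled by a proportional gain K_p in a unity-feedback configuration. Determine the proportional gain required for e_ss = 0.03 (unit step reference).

The loop is type 0, so e_ss(step) = 1/(1 + K_pos) with K_pos = K_p·G(0).
G(0) = 0.07237. Require 1/(1 + K_p·0.07237) = 0.03, so 1 + 0.07237·K_p = 33.33.
K_p = (33.33 − 1)/0.07237 = 447.

K_p = 447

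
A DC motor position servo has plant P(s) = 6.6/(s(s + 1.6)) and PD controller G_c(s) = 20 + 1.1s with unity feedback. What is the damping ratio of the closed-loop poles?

ζ = 0.386

Forward path: (20 + 1.1s)·6.6/(s(s+1.6)). The closed-loop characteristic equation is s² + (1.6 + 6.6·1.1)s + 6.6·20 = 0.
That is s² + 8.86s + 132 = 0, so ω_n = 11.49 rad/s and ζ = 8.86/(2·11.49) = 0.3856.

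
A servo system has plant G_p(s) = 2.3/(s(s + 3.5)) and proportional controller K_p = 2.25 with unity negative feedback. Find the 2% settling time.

Closed-loop characteristic equation: s² + 3.5s + 5.175 = 0, so ω_n = 2.275 rad/s and ζ = 3.5/(2·2.275) = 0.7693.
2% settling time T_s ≈ 4/(ζω_n) = 4/1.75 = 2.29 s.

T_s ≈ 2.29 s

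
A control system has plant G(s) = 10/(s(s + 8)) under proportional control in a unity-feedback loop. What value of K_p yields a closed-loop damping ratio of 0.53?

K_p = 5.7

Closed-loop characteristic equation: s² + 8s + K_p·10 = 0.
So ω_n = √(10K_p) and 2ζω_n = 8, giving ζ = 8/(2√(10K_p)).
Setting ζ = 0.53: √(10K_p) = 8/(2·0.53) = 7.547, so K_p = 56.96/10 = 5.7.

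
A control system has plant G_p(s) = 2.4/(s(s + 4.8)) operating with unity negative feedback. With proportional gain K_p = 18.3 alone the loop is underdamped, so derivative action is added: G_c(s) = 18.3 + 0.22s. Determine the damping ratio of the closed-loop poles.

ζ = 0.402

Forward path: (18.3 + 0.22s)·2.4/(s(s+4.8)). The closed-loop characteristic equation is s² + (4.8 + 2.4·0.22)s + 2.4·18.3 = 0.
That is s² + 5.328s + 43.92 = 0, so ω_n = 6.627 rad/s and ζ = 5.328/(2·6.627) = 0.402.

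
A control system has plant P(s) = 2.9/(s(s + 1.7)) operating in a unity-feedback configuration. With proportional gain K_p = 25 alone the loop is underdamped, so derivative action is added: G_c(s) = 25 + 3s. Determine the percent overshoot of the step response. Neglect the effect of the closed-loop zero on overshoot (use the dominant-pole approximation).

Forward path: (25 + 3s)·2.9/(s(s+1.7)). The closed-loop characteristic equation is s² + (1.7 + 2.9·3)s + 2.9·25 = 0.
That is s² + 10.4s + 72.5 = 0, so ω_n = 8.515 rad/s and ζ = 10.4/(2·8.515) = 0.6107.
%OS = 100·exp(−πζ/√(1−ζ²)) = 8.87%.

8.87%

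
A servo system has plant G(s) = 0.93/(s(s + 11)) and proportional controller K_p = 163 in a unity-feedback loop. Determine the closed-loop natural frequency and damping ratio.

1 + K_p·G(s) = 0 gives s² + 11s + 151.6 = 0.
So ω_n² = 151.6 ⇒ ω_n = 12.31 rad/s, and ζ = 11/(2ω_n) = 0.447.

ω_n = 12.3 rad/s, ζ = 0.447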